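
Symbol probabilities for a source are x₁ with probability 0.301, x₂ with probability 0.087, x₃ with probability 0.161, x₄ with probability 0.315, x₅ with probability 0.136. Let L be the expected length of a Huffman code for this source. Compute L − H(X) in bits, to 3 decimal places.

Entropy H = −Σ p log₂ p ≈ 2.1685 bits.
Huffman merges: 87/1000+17/125→223/1000; 161/1000+223/1000→48/125; 301/1000+63/200→77/125; 48/125+77/125→1. L = 2223/1000 ≈ 2.2230.
L − H = 2.2230 − 2.1685 = 0.054 bits.

0.054 bits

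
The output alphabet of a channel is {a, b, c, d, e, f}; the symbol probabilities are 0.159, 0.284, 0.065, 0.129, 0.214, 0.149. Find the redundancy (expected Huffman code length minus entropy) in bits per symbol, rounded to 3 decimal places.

Entropy H = −Σ p log₂ p ≈ 2.4603 bits.
Huffman merges: 13/200+129/1000→97/500; 149/1000+159/1000→77/250; 97/500+107/500→51/125; 71/250+77/250→74/125; 51/125+74/125→1. L = 1251/500 ≈ 2.5020.
L − H = 2.5020 − 2.4603 = 0.042 bits.

0.042 bits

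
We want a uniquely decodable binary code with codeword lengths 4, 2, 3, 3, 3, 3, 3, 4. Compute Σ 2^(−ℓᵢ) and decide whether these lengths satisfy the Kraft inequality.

With common denominator 2^4 = 16: Σ 2^(−ℓᵢ) = 1/16 + 4/16 + 2/16 + 2/16 + 2/16 + 2/16 + 2/16 + 1/16 = 16/16 = 1.
Kraft's inequality requires Σ ≤ 1; here Σ = 1 ≤ 1, so such a prefix code exists.

1; yes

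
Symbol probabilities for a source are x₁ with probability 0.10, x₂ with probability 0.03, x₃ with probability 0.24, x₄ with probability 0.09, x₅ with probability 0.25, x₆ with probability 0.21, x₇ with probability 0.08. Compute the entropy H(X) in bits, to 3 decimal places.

2.555 bits

H = −Σ pᵢ log₂ pᵢ.
−0.10·log₂(0.10) = 0.3322
−0.03·log₂(0.03) = 0.1518
−0.24·log₂(0.24) = 0.4941
−0.09·log₂(0.09) = 0.3127
−0.25·log₂(0.25) = 0.5000
−0.21·log₂(0.21) = 0.4728
−0.08·log₂(0.08) = 0.2915
Sum ≈ 2.5551 → 2.555 bits.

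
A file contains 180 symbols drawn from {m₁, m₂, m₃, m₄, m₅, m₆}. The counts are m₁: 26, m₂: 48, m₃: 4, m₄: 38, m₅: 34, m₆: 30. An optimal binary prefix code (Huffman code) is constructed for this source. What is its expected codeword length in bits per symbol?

2.5 bits/symbol

Probabilities are the counts divided by 180.
Repeatedly combine the two least-probable nodes; the expected code length is the sum of the merged weights.
merge 1/45 + 13/90 → 1/6
merge 1/6 + 1/6 → 1/3
merge 17/90 + 19/90 → 2/5
merge 4/15 + 1/3 → 3/5
merge 2/5 + 3/5 → 1
L = 1/6 + 1/3 + 2/5 + 3/5 + 1 = 5/2 = 2.5 bits/symbol.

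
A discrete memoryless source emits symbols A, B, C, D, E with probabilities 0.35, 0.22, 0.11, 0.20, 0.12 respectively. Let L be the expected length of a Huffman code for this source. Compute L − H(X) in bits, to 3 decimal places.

0.038 bits

Entropy H = −Σ p log₂ p ≈ 2.1924 bits.
Huffman merges: 11/100+3/25→23/100; 1/5+11/50→21/50; 23/100+7/20→29/50; 21/50+29/50→1. L = 223/100 ≈ 2.2300.
L − H = 2.2300 − 2.1924 = 0.038 bits.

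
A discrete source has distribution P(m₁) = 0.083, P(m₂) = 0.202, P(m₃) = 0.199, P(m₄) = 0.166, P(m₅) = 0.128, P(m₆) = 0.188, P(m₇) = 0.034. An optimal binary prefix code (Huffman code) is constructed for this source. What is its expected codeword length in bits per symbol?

2.716 bits/symbol

Repeatedly combine the two least-probable nodes; the expected code length is the sum of the merged weights.
merge 17/500 + 83/1000 → 117/1000
merge 117/1000 + 16/125 → 49/200
merge 83/500 + 47/250 → 177/500
merge 199/1000 + 101/500 → 401/1000
merge 49/200 + 177/500 → 599/1000
merge 401/1000 + 599/1000 → 1
L = 117/1000 + 49/200 + 177/500 + 401/1000 + 599/1000 + 1 = 679/250 = 2.716 bits/symbol.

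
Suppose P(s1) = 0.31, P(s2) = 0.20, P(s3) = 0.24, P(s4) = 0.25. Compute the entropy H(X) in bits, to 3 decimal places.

1.982 bits

H = −Σ pᵢ log₂ pᵢ.
−0.31·log₂(0.31) = 0.5238
−0.20·log₂(0.20) = 0.4644
−0.24·log₂(0.24) = 0.4941
−0.25·log₂(0.25) = 0.5000
Sum ≈ 1.9823 → 1.982 bits.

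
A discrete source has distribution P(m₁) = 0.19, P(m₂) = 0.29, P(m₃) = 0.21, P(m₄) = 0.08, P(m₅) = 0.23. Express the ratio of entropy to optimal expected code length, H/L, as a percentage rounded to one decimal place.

98.0%

Entropy H = −Σ p log₂ p ≈ 2.2251 bits.
Huffman merges: 2/25+19/100→27/100; 21/100+23/100→11/25; 27/100+29/100→14/25; 11/25+14/25→1. L = 227/100 ≈ 2.2700.
Efficiency = H/L = 2.2251/2.2700 = 98.0%.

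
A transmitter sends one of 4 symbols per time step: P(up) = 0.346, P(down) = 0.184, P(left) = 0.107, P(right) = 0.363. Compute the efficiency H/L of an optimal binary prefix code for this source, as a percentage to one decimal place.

Entropy H = −Σ p log₂ p ≈ 1.8548 bits.
Huffman merges: 107/1000+23/125→291/1000; 291/1000+173/500→637/1000; 363/1000+637/1000→1. L = 241/125 ≈ 1.9280.
Efficiency = H/L = 1.8548/1.9280 = 96.2%.

96.2%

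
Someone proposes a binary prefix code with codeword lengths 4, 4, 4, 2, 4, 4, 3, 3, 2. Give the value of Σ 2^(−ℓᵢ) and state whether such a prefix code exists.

With common denominator 2^4 = 16: Σ 2^(−ℓᵢ) = 1/16 + 1/16 + 1/16 + 4/16 + 1/16 + 1/16 + 2/16 + 2/16 + 4/16 = 17/16 = 1.0625.
Kraft's inequality requires Σ ≤ 1; here Σ = 1.0625 > 1, so no such prefix code exists.

1.0625; no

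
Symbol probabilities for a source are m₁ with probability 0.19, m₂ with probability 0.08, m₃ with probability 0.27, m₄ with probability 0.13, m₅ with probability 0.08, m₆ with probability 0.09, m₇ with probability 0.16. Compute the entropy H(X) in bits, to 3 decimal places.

H = −Σ pᵢ log₂ pᵢ.
−0.19·log₂(0.19) = 0.4552
−0.08·log₂(0.08) = 0.2915
−0.27·log₂(0.27) = 0.5100
−0.13·log₂(0.13) = 0.3826
−0.08·log₂(0.08) = 0.2915
−0.09·log₂(0.09) = 0.3127
−0.16·log₂(0.16) = 0.4230
Sum ≈ 2.6666 → 2.667 bits.

2.667 bits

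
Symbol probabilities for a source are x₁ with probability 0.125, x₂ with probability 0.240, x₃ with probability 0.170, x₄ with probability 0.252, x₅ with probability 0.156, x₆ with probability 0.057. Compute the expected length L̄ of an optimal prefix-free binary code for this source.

2.508 bits/symbol

Repeatedly combine the two least-probable nodes; the expected code length is the sum of the merged weights.
merge 57/1000 + 1/8 → 91/500
merge 39/250 + 17/100 → 163/500
merge 91/500 + 6/25 → 211/500
merge 63/250 + 163/500 → 289/500
merge 211/500 + 289/500 → 1
L = 91/500 + 163/500 + 211/500 + 289/500 + 1 = 627/250 = 2.508 bits/symbol.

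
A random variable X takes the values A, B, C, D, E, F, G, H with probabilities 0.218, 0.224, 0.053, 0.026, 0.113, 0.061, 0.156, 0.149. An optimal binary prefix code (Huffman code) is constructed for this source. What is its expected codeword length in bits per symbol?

Repeatedly combine the two least-probable nodes; the expected code length is the sum of the merged weights.
merge 13/500 + 53/1000 → 79/1000
merge 61/1000 + 79/1000 → 7/50
merge 113/1000 + 7/50 → 253/1000
merge 149/1000 + 39/250 → 61/200
merge 109/500 + 28/125 → 221/500
merge 253/1000 + 61/200 → 279/500
merge 221/500 + 279/500 → 1
L = 79/1000 + 7/50 + 253/1000 + 61/200 + 221/500 + 279/500 + 1 = 2777/1000 = 2.777 bits/symbol.

2.777 bits/symbol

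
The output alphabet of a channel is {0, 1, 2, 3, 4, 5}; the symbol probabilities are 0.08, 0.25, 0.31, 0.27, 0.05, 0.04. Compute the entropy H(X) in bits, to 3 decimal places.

2.227 bits

H = −Σ pᵢ log₂ pᵢ.
−0.08·log₂(0.08) = 0.2915
−0.25·log₂(0.25) = 0.5000
−0.31·log₂(0.31) = 0.5238
−0.27·log₂(0.27) = 0.5100
−0.05·log₂(0.05) = 0.2161
−0.04·log₂(0.04) = 0.1858
Sum ≈ 2.2272 → 2.227 bits.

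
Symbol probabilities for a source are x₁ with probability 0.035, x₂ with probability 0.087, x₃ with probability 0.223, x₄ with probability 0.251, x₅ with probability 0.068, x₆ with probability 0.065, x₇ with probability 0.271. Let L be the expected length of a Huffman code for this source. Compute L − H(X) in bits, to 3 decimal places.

Entropy H = −Σ p log₂ p ≈ 2.4896 bits.
Huffman merges: 7/200+13/200→1/10; 17/250+87/1000→31/200; 1/10+31/200→51/200; 223/1000+251/1000→237/500; 51/200+271/1000→263/500; 237/500+263/500→1. L = 251/100 ≈ 2.5100.
L − H = 2.5100 − 2.4896 = 0.020 bits.

0.020 bits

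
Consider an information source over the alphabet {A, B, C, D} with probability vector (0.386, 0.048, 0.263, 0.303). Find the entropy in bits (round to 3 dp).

1.769 bits

H = −Σ pᵢ log₂ pᵢ.
−0.386·log₂(0.386) = 0.5301
−0.048·log₂(0.048) = 0.2103
−0.263·log₂(0.263) = 0.5068
−0.303·log₂(0.303) = 0.5220
Sum ≈ 1.7691 → 1.769 bits.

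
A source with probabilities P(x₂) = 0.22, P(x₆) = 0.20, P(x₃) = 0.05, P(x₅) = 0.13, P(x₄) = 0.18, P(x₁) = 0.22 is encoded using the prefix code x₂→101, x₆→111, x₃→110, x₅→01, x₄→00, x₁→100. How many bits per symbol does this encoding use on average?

2.69 bits/symbol

L̄ = Σ pᵢ·ℓᵢ = 0.22·3 + 0.20·3 + 0.05·3 + 0.13·2 + 0.18·2 + 0.22·3 = 2.69 bits/symbol.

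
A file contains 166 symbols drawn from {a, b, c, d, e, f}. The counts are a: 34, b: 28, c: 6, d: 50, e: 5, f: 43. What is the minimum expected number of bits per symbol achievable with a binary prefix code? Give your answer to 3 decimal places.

2.301 bits/symbol

Probabilities are the counts divided by 166.
Repeatedly combine the two least-probable nodes; the expected code length is the sum of the merged weights.
merge 5/166 + 3/83 → 11/166
merge 11/166 + 14/83 → 39/166
merge 17/83 + 39/166 → 73/166
merge 43/166 + 25/83 → 93/166
merge 73/166 + 93/166 → 1
L = 11/166 + 39/166 + 73/166 + 93/166 + 1 = 191/83 ≈ 2.301 bits/symbol.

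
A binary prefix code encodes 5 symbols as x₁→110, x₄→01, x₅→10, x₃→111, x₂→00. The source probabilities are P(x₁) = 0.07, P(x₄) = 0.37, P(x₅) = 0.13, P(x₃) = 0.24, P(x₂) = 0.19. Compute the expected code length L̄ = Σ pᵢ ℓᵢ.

2.31 bits/symbol

L̄ = Σ pᵢ·ℓᵢ = 0.07·3 + 0.37·2 + 0.13·2 + 0.24·3 + 0.19·2 = 2.31 bits/symbol.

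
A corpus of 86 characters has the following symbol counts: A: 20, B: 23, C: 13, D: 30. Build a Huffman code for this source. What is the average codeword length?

Probabilities are the counts divided by 86.
Repeatedly combine the two least-probable nodes; the expected code length is the sum of the merged weights.
merge 13/86 + 10/43 → 33/86
merge 23/86 + 15/43 → 53/86
merge 33/86 + 53/86 → 1
L = 33/86 + 53/86 + 1 = 2 bits/symbol.

2 bits/symbol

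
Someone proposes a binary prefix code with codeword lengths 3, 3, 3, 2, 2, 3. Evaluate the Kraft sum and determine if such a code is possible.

With common denominator 2^3 = 8: Σ 2^(−ℓᵢ) = 1/8 + 1/8 + 1/8 + 2/8 + 2/8 + 1/8 = 8/8 = 1.
Kraft's inequality requires Σ ≤ 1; here Σ = 1 ≤ 1, so such a prefix code exists.

1; yes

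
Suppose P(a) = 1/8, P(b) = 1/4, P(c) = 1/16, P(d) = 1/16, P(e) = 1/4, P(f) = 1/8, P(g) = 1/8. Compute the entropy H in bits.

2.625 bits

Each probability is a power of 1/2, so log₂(1/p) is an integer.
H = Σ p·log₂(1/p) = 1/8·3 + 1/4·2 + 1/16·4 + 1/16·4 + 1/4·2 + 1/8·3 + 1/8·3 = 2.625 bits.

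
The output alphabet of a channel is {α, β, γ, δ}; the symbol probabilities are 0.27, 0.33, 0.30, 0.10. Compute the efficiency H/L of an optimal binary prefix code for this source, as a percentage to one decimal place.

Entropy H = −Σ p log₂ p ≈ 1.8911 bits.
Huffman merges: 1/10+27/100→37/100; 3/10+33/100→63/100; 37/100+63/100→1. L = 2 ≈ 2.0000.
Efficiency = H/L = 1.8911/2.0000 = 94.6%.

94.6%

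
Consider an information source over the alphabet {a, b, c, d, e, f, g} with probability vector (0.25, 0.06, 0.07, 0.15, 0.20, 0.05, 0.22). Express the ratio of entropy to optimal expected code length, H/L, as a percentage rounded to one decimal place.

Entropy H = −Σ p log₂ p ≈ 2.5837 bits.
Huffman merges: 1/20+3/50→11/100; 7/100+11/100→9/50; 3/20+9/50→33/100; 1/5+11/50→21/50; 1/4+33/100→29/50; 21/50+29/50→1. L = 131/50 ≈ 2.6200.
Efficiency = H/L = 2.5837/2.6200 = 98.6%.

98.6%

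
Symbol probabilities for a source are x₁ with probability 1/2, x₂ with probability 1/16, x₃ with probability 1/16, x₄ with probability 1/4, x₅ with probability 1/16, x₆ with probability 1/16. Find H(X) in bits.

2 bits

Each probability is a power of 1/2, so log₂(1/p) is an integer.
H = Σ p·log₂(1/p) = 1/2·1 + 1/16·4 + 1/16·4 + 1/4·2 + 1/16·4 + 1/16·4 = 2 bits.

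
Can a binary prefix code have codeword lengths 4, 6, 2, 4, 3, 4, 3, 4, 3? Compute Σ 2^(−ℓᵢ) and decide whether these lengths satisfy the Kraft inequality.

With common denominator 2^6 = 64: Σ 2^(−ℓᵢ) = 4/64 + 1/64 + 16/64 + 4/64 + 8/64 + 4/64 + 8/64 + 4/64 + 8/64 = 57/64 = 0.890625.
Kraft's inequality requires Σ ≤ 1; here Σ = 0.890625 ≤ 1, so such a prefix code exists.

0.890625; yes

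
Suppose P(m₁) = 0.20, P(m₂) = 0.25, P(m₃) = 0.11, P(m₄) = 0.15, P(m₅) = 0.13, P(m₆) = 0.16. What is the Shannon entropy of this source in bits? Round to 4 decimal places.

H = −Σ pᵢ log₂ pᵢ.
−0.20·log₂(0.20) = 0.4644
−0.25·log₂(0.25) = 0.5000
−0.11·log₂(0.11) = 0.3503
−0.15·log₂(0.15) = 0.4105
−0.13·log₂(0.13) = 0.3826
−0.16·log₂(0.16) = 0.4230
Sum ≈ 2.5309 → 2.5309 bits.

2.5309 bits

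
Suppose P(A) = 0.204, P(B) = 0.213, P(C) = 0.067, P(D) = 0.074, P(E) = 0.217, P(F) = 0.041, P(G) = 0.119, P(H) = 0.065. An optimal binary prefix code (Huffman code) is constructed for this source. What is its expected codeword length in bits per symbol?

2.817 bits/symbol

Repeatedly combine the two least-probable nodes; the expected code length is the sum of the merged weights.
merge 41/1000 + 13/200 → 53/500
merge 67/1000 + 37/500 → 141/1000
merge 53/500 + 119/1000 → 9/40
merge 141/1000 + 51/250 → 69/200
merge 213/1000 + 217/1000 → 43/100
merge 9/40 + 69/200 → 57/100
merge 43/100 + 57/100 → 1
L = 53/500 + 141/1000 + 9/40 + 69/200 + 43/100 + 57/100 + 1 = 2817/1000 = 2.817 bits/symbol.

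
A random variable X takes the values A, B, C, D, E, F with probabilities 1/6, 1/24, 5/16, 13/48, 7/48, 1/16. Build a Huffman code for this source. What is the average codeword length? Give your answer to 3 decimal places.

2.354 bits/symbol

Repeatedly combine the two least-probable nodes; the expected code length is the sum of the merged weights.
merge 1/24 + 1/16 → 5/48
merge 5/48 + 7/48 → 1/4
merge 1/6 + 1/4 → 5/12
merge 13/48 + 5/16 → 7/12
merge 5/12 + 7/12 → 1
L = 5/48 + 1/4 + 5/12 + 7/12 + 1 = 113/48 ≈ 2.354 bits/symbol.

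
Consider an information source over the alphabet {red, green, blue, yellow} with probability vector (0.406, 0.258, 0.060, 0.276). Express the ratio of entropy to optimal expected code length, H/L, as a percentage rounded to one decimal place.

93.5%

Entropy H = −Σ p log₂ p ≈ 1.7884 bits.
Huffman merges: 3/50+129/500→159/500; 69/250+159/500→297/500; 203/500+297/500→1. L = 239/125 ≈ 1.9120.
Efficiency = H/L = 1.7884/1.9120 = 93.5%.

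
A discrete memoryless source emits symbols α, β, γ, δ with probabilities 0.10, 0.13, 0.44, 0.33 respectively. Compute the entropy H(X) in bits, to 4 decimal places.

H = −Σ pᵢ log₂ pᵢ.
−0.10·log₂(0.10) = 0.3322
−0.13·log₂(0.13) = 0.3826
−0.44·log₂(0.44) = 0.5211
−0.33·log₂(0.33) = 0.5278
Sum ≈ 1.7638 → 1.7638 bits.

1.7638 bits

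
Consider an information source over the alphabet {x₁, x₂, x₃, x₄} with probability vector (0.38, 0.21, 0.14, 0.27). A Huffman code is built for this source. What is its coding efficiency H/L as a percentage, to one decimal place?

97.0%

Entropy H = −Σ p log₂ p ≈ 1.9104 bits.
Huffman merges: 7/50+21/100→7/20; 27/100+7/20→31/50; 19/50+31/50→1. L = 197/100 ≈ 1.9700.
Efficiency = H/L = 1.9104/1.9700 = 97.0%.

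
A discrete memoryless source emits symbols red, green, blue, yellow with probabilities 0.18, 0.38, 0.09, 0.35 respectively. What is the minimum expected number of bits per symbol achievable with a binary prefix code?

1.89 bits/symbol

Repeatedly combine the two least-probable nodes; the expected code length is the sum of the merged weights.
merge 9/100 + 9/50 → 27/100
merge 27/100 + 7/20 → 31/50
merge 19/50 + 31/50 → 1
L = 27/100 + 31/50 + 1 = 189/100 = 1.89 bits/symbol.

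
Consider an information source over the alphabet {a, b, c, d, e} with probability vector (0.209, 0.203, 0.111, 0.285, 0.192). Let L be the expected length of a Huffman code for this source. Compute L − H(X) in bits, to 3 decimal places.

Entropy H = −Σ p log₂ p ≈ 2.2643 bits.
Huffman merges: 111/1000+24/125→303/1000; 203/1000+209/1000→103/250; 57/200+303/1000→147/250; 103/250+147/250→1. L = 2303/1000 ≈ 2.3030.
L − H = 2.3030 − 2.2643 = 0.039 bits.

0.039 bits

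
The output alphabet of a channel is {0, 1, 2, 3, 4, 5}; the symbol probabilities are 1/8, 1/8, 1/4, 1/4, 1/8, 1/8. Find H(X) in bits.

Each probability is a power of 1/2, so log₂(1/p) is an integer.
H = Σ p·log₂(1/p) = 1/8·3 + 1/8·3 + 1/4·2 + 1/4·2 + 1/8·3 + 1/8·3 = 2.5 bits.

2.5 bits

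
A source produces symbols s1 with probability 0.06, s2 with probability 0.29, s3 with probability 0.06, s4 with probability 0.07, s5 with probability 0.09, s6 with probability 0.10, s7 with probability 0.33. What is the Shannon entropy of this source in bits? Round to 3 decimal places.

2.446 bits

H = −Σ pᵢ log₂ pᵢ.
−0.06·log₂(0.06) = 0.2435
−0.29·log₂(0.29) = 0.5179
−0.06·log₂(0.06) = 0.2435
−0.07·log₂(0.07) = 0.2686
−0.09·log₂(0.09) = 0.3127
−0.10·log₂(0.10) = 0.3322
−0.33·log₂(0.33) = 0.5278
Sum ≈ 2.4462 → 2.446 bits.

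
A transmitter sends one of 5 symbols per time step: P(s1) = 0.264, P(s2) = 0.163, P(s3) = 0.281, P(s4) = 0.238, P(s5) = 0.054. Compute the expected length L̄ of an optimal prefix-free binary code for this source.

2.217 bits/symbol

Repeatedly combine the two least-probable nodes; the expected code length is the sum of the merged weights.
merge 27/500 + 163/1000 → 217/1000
merge 217/1000 + 119/500 → 91/200
merge 33/125 + 281/1000 → 109/200
merge 91/200 + 109/200 → 1
L = 217/1000 + 91/200 + 109/200 + 1 = 2217/1000 = 2.217 bits/symbol.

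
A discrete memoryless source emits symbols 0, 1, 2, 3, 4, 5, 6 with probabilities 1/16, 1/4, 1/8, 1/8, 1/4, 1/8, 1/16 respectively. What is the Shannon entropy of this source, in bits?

Each probability is a power of 1/2, so log₂(1/p) is an integer.
H = Σ p·log₂(1/p) = 1/16·4 + 1/4·2 + 1/8·3 + 1/8·3 + 1/4·2 + 1/8·3 + 1/16·4 = 2.625 bits.

2.625 bits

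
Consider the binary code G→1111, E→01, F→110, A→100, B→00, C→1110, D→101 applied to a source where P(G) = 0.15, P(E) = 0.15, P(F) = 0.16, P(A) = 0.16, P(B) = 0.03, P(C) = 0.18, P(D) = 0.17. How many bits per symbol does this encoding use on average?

L̄ = Σ pᵢ·ℓᵢ = 0.15·4 + 0.15·2 + 0.16·3 + 0.16·3 + 0.03·2 + 0.18·4 + 0.17·3 = 3.15 bits/symbol.

3.15 bits/symbol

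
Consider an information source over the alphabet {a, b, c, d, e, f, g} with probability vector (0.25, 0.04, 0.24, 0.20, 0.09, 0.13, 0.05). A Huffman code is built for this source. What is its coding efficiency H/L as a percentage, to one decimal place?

99.1%

Entropy H = −Σ p log₂ p ≈ 2.5557 bits.
Huffman merges: 1/25+1/20→9/100; 9/100+9/100→9/50; 13/100+9/50→31/100; 1/5+6/25→11/25; 1/4+31/100→14/25; 11/25+14/25→1. L = 129/50 ≈ 2.5800.
Efficiency = H/L = 2.5557/2.5800 = 99.1%.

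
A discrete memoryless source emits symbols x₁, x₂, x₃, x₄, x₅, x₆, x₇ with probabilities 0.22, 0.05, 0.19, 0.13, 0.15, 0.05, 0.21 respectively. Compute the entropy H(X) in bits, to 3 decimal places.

H = −Σ pᵢ log₂ pᵢ.
−0.22·log₂(0.22) = 0.4806
−0.05·log₂(0.05) = 0.2161
−0.19·log₂(0.19) = 0.4552
−0.13·log₂(0.13) = 0.3826
−0.15·log₂(0.15) = 0.4105
−0.05·log₂(0.05) = 0.2161
−0.21·log₂(0.21) = 0.4728
Sum ≈ 2.6340 → 2.634 bits.

2.634 bits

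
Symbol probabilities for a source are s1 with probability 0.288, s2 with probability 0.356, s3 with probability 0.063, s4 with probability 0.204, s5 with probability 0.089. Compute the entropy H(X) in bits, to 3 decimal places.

H = −Σ pᵢ log₂ pᵢ.
−0.288·log₂(0.288) = 0.5172
−0.356·log₂(0.356) = 0.5305
−0.063·log₂(0.063) = 0.2513
−0.204·log₂(0.204) = 0.4678
−0.089·log₂(0.089) = 0.3106
Sum ≈ 2.0774 → 2.077 bits.

2.077 bits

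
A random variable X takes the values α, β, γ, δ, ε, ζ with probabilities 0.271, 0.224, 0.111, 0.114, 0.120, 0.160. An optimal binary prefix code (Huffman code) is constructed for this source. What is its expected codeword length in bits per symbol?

2.505 bits/symbol

Repeatedly combine the two least-probable nodes; the expected code length is the sum of the merged weights.
merge 111/1000 + 57/500 → 9/40
merge 3/25 + 4/25 → 7/25
merge 28/125 + 9/40 → 449/1000
merge 271/1000 + 7/25 → 551/1000
merge 449/1000 + 551/1000 → 1
L = 9/40 + 7/25 + 449/1000 + 551/1000 + 1 = 501/200 = 2.505 bits/symbol.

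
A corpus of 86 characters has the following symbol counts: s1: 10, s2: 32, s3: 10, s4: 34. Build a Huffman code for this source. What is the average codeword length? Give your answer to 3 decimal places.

1.837 bits/symbol

Probabilities are the counts divided by 86.
Repeatedly combine the two least-probable nodes; the expected code length is the sum of the merged weights.
merge 5/43 + 5/43 → 10/43
merge 10/43 + 16/43 → 26/43
merge 17/43 + 26/43 → 1
L = 10/43 + 26/43 + 1 = 79/43 ≈ 1.837 bits/symbol.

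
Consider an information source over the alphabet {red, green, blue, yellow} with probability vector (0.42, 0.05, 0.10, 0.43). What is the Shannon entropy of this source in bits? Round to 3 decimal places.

1.597 bits

H = −Σ pᵢ log₂ pᵢ.
−0.42·log₂(0.42) = 0.5256
−0.05·log₂(0.05) = 0.2161
−0.10·log₂(0.10) = 0.3322
−0.43·log₂(0.43) = 0.5236
Sum ≈ 1.5975 → 1.597 bits.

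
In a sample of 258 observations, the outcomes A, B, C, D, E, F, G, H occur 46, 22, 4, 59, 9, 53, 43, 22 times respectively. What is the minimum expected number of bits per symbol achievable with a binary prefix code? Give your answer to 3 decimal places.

Probabilities are the counts divided by 258.
Repeatedly combine the two least-probable nodes; the expected code length is the sum of the merged weights.
merge 2/129 + 3/86 → 13/258
merge 13/258 + 11/129 → 35/258
merge 11/129 + 35/258 → 19/86
merge 1/6 + 23/129 → 89/258
merge 53/258 + 19/86 → 55/129
merge 59/258 + 89/258 → 74/129
merge 55/129 + 74/129 → 1
L = 13/258 + 35/258 + 19/86 + 89/258 + 55/129 + 74/129 + 1 = 355/129 ≈ 2.752 bits/symbol.

2.752 bits/symbol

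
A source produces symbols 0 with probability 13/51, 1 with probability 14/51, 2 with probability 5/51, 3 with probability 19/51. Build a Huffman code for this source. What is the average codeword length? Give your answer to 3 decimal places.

Repeatedly combine the two least-probable nodes; the expected code length is the sum of the merged weights.
merge 5/51 + 13/51 → 6/17
merge 14/51 + 6/17 → 32/51
merge 19/51 + 32/51 → 1
L = 6/17 + 32/51 + 1 = 101/51 ≈ 1.980 bits/symbol.

1.980 bits/symbol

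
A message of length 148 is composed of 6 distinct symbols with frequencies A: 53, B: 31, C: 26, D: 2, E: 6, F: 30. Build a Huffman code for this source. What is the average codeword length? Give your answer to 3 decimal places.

Probabilities are the counts divided by 148.
Repeatedly combine the two least-probable nodes; the expected code length is the sum of the merged weights.
merge 1/74 + 3/74 → 2/37
merge 2/37 + 13/74 → 17/74
merge 15/74 + 31/148 → 61/148
merge 17/74 + 53/148 → 87/148
merge 61/148 + 87/148 → 1
L = 2/37 + 17/74 + 61/148 + 87/148 + 1 = 169/74 ≈ 2.284 bits/symbol.

2.284 bits/symbol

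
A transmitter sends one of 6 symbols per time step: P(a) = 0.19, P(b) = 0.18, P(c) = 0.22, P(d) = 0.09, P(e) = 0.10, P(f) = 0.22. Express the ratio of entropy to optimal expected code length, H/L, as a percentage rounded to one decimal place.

97.9%

Entropy H = −Σ p log₂ p ≈ 2.5065 bits.
Huffman merges: 9/100+1/10→19/100; 9/50+19/100→37/100; 19/100+11/50→41/100; 11/50+37/100→59/100; 41/100+59/100→1. L = 64/25 ≈ 2.5600.
Efficiency = H/L = 2.5065/2.5600 = 97.9%.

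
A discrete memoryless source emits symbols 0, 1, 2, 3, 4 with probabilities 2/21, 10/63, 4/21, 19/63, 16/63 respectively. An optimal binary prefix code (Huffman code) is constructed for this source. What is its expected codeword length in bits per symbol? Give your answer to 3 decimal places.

2.254 bits/symbol

Repeatedly combine the two least-probable nodes; the expected code length is the sum of the merged weights.
merge 2/21 + 10/63 → 16/63
merge 4/21 + 16/63 → 4/9
merge 16/63 + 19/63 → 5/9
merge 4/9 + 5/9 → 1
L = 16/63 + 4/9 + 5/9 + 1 = 142/63 ≈ 2.254 bits/symbol.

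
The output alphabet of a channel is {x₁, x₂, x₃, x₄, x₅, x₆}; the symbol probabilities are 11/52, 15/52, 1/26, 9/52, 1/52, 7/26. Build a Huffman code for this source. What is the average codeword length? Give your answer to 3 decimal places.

2.288 bits/symbol

Repeatedly combine the two least-probable nodes; the expected code length is the sum of the merged weights.
merge 1/52 + 1/26 → 3/52
merge 3/52 + 9/52 → 3/13
merge 11/52 + 3/13 → 23/52
merge 7/26 + 15/52 → 29/52
merge 23/52 + 29/52 → 1
L = 3/52 + 3/13 + 23/52 + 29/52 + 1 = 119/52 ≈ 2.288 bits/symbol.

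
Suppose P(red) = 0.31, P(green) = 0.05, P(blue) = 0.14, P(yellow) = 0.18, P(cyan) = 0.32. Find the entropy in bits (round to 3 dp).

2.108 bits

H = −Σ pᵢ log₂ pᵢ.
−0.31·log₂(0.31) = 0.5238
−0.05·log₂(0.05) = 0.2161
−0.14·log₂(0.14) = 0.3971
−0.18·log₂(0.18) = 0.4453
−0.32·log₂(0.32) = 0.5260
Sum ≈ 2.1083 → 2.108 bits.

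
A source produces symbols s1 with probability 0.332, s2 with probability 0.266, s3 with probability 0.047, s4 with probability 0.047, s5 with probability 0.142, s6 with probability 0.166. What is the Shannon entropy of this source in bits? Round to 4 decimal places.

H = −Σ pᵢ log₂ pᵢ.
−0.332·log₂(0.332) = 0.5281
−0.266·log₂(0.266) = 0.5082
−0.047·log₂(0.047) = 0.2073
−0.047·log₂(0.047) = 0.2073
−0.142·log₂(0.142) = 0.3999
−0.166·log₂(0.166) = 0.4301
Sum ≈ 2.2809 → 2.2809 bits.

2.2809 bits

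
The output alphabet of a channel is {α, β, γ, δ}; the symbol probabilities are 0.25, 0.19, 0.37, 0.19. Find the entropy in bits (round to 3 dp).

H = −Σ pᵢ log₂ pᵢ.
−0.25·log₂(0.25) = 0.5000
−0.19·log₂(0.19) = 0.4552
−0.37·log₂(0.37) = 0.5307
−0.19·log₂(0.19) = 0.4552
Sum ≈ 1.9412 → 1.941 bits.

1.941 bits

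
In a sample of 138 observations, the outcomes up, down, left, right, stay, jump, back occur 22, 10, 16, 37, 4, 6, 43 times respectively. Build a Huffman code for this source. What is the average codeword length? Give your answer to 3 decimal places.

Probabilities are the counts divided by 138.
Repeatedly combine the two least-probable nodes; the expected code length is the sum of the merged weights.
merge 2/69 + 1/23 → 5/69
merge 5/69 + 5/69 → 10/69
merge 8/69 + 10/69 → 6/23
merge 11/69 + 6/23 → 29/69
merge 37/138 + 43/138 → 40/69
merge 29/69 + 40/69 → 1
L = 5/69 + 10/69 + 6/23 + 29/69 + 40/69 + 1 = 57/23 ≈ 2.478 bits/symbol.

2.478 bits/symbol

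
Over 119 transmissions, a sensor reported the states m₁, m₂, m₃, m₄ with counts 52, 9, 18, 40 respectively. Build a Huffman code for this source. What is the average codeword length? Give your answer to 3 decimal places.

1.790 bits/symbol

Probabilities are the counts divided by 119.
Repeatedly combine the two least-probable nodes; the expected code length is the sum of the merged weights.
merge 9/119 + 18/119 → 27/119
merge 27/119 + 40/119 → 67/119
merge 52/119 + 67/119 → 1
L = 27/119 + 67/119 + 1 = 213/119 ≈ 1.790 bits/symbol.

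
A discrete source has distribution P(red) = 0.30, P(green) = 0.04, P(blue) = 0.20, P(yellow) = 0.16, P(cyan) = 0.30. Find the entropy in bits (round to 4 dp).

2.1153 bits

H = −Σ pᵢ log₂ pᵢ.
−0.30·log₂(0.30) = 0.5211
−0.04·log₂(0.04) = 0.1858
−0.20·log₂(0.20) = 0.4644
−0.16·log₂(0.16) = 0.4230
−0.30·log₂(0.30) = 0.5211
Sum ≈ 2.1153 → 2.1153 bits.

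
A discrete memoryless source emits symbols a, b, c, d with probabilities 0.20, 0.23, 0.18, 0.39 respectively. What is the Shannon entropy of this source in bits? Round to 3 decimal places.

1.927 bits

H = −Σ pᵢ log₂ pᵢ.
−0.20·log₂(0.20) = 0.4644
−0.23·log₂(0.23) = 0.4877
−0.18·log₂(0.18) = 0.4453
−0.39·log₂(0.39) = 0.5298
Sum ≈ 1.9272 → 1.927 bits.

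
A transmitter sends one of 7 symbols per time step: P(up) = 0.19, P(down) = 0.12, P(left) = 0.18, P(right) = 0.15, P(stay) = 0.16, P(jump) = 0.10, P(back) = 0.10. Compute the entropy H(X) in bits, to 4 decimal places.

H = −Σ pᵢ log₂ pᵢ.
−0.19·log₂(0.19) = 0.4552
−0.12·log₂(0.12) = 0.3671
−0.18·log₂(0.18) = 0.4453
−0.15·log₂(0.15) = 0.4105
−0.16·log₂(0.16) = 0.4230
−0.10·log₂(0.10) = 0.3322
−0.10·log₂(0.10) = 0.3322
Sum ≈ 2.7655 → 2.7655 bits.

2.7655 bits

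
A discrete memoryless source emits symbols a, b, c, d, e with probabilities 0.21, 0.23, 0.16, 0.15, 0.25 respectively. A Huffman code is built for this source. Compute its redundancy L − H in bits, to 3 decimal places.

Entropy H = −Σ p log₂ p ≈ 2.2941 bits.
Huffman merges: 3/20+4/25→31/100; 21/100+23/100→11/25; 1/4+31/100→14/25; 11/25+14/25→1. L = 231/100 ≈ 2.3100.
L − H = 2.3100 − 2.2941 = 0.016 bits.

0.016 bits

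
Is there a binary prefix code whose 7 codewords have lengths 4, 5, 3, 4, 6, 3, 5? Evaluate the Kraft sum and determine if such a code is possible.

0.453125; yes

With common denominator 2^6 = 64: Σ 2^(−ℓᵢ) = 4/64 + 2/64 + 8/64 + 4/64 + 1/64 + 8/64 + 2/64 = 29/64 = 0.453125.
Kraft's inequality requires Σ ≤ 1; here Σ = 0.453125 ≤ 1, so such a prefix code exists.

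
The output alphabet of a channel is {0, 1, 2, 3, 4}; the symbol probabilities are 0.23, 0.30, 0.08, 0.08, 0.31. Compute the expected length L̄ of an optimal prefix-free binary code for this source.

2.16 bits/symbol

Repeatedly combine the two least-probable nodes; the expected code length is the sum of the merged weights.
merge 2/25 + 2/25 → 4/25
merge 4/25 + 23/100 → 39/100
merge 3/10 + 31/100 → 61/100
merge 39/100 + 61/100 → 1
L = 4/25 + 39/100 + 61/100 + 1 = 54/25 = 2.16 bits/symbol.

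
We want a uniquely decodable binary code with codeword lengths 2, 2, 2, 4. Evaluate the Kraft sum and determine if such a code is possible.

With common denominator 2^4 = 16: Σ 2^(−ℓᵢ) = 4/16 + 4/16 + 4/16 + 1/16 = 13/16 = 0.8125.
Kraft's inequality requires Σ ≤ 1; here Σ = 0.8125 ≤ 1, so such a prefix code exists.

0.8125; yes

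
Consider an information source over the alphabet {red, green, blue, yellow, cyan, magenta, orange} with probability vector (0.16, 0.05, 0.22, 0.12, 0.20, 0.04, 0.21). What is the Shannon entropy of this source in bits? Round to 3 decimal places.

2.610 bits

H = −Σ pᵢ log₂ pᵢ.
−0.16·log₂(0.16) = 0.4230
−0.05·log₂(0.05) = 0.2161
−0.22·log₂(0.22) = 0.4806
−0.12·log₂(0.12) = 0.3671
−0.20·log₂(0.20) = 0.4644
−0.04·log₂(0.04) = 0.1858
−0.21·log₂(0.21) = 0.4728
Sum ≈ 2.6097 → 2.610 bits.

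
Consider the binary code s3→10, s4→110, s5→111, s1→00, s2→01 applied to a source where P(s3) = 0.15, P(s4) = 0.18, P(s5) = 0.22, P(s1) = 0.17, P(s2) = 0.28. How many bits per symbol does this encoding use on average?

2.4 bits/symbol

L̄ = Σ pᵢ·ℓᵢ = 0.15·2 + 0.18·3 + 0.22·3 + 0.17·2 + 0.28·2 = 2.4 bits/symbol.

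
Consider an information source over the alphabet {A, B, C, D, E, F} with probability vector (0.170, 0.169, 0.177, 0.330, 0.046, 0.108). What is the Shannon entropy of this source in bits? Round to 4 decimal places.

H = −Σ pᵢ log₂ pᵢ.
−0.170·log₂(0.170) = 0.4346
−0.169·log₂(0.169) = 0.4335
−0.177·log₂(0.177) = 0.4422
−0.330·log₂(0.330) = 0.5278
−0.046·log₂(0.046) = 0.2043
−0.108·log₂(0.108) = 0.3468
Sum ≈ 2.3892 → 2.3892 bits.

2.3892 bits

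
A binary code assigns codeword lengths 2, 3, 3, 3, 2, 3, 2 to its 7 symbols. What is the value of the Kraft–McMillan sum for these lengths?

1.25

With common denominator 2^3 = 8: Σ 2^(−ℓᵢ) = 2/8 + 1/8 + 1/8 + 1/8 + 2/8 + 1/8 + 2/8 = 10/8 = 1.25.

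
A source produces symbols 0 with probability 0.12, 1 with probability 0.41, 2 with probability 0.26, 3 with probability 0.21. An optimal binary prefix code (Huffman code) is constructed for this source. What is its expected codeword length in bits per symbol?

Repeatedly combine the two least-probable nodes; the expected code length is the sum of the merged weights.
merge 3/25 + 21/100 → 33/100
merge 13/50 + 33/100 → 59/100
merge 41/100 + 59/100 → 1
L = 33/100 + 59/100 + 1 = 48/25 = 1.92 bits/symbol.

1.92 bits/symbol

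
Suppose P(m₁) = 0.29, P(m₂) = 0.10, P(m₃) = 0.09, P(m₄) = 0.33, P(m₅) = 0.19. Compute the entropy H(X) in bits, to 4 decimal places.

H = −Σ pᵢ log₂ pᵢ.
−0.29·log₂(0.29) = 0.5179
−0.10·log₂(0.10) = 0.3322
−0.09·log₂(0.09) = 0.3127
−0.33·log₂(0.33) = 0.5278
−0.19·log₂(0.19) = 0.4552
Sum ≈ 2.1458 → 2.1458 bits.

2.1458 bits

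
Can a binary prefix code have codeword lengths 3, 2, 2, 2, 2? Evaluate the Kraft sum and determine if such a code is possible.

With common denominator 2^3 = 8: Σ 2^(−ℓᵢ) = 1/8 + 2/8 + 2/8 + 2/8 + 2/8 = 9/8 = 1.125.
Kraft's inequality requires Σ ≤ 1; here Σ = 1.125 > 1, so no such prefix code exists.

1.125; no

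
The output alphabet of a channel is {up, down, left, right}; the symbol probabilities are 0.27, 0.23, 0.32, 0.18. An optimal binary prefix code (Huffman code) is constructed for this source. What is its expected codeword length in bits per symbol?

2 bits/symbol

Repeatedly combine the two least-probable nodes; the expected code length is the sum of the merged weights.
merge 9/50 + 23/100 → 41/100
merge 27/100 + 8/25 → 59/100
merge 41/100 + 59/100 → 1
L = 41/100 + 59/100 + 1 = 2 bits/symbol.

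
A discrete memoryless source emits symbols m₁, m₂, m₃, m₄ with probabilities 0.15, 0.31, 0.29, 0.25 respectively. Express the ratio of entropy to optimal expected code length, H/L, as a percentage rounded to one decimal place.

97.6%

Entropy H = −Σ p log₂ p ≈ 1.9522 bits.
Huffman merges: 3/20+1/4→2/5; 29/100+31/100→3/5; 2/5+3/5→1. L = 2 ≈ 2.0000.
Efficiency = H/L = 1.9522/2.0000 = 97.6%.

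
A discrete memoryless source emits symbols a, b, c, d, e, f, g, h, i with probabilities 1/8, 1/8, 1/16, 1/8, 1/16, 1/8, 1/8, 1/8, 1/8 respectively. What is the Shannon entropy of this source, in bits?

Each probability is a power of 1/2, so log₂(1/p) is an integer.
H = Σ p·log₂(1/p) = 1/8·3 + 1/8·3 + 1/16·4 + 1/8·3 + 1/16·4 + 1/8·3 + 1/8·3 + 1/8·3 + 1/8·3 = 3.125 bits.

3.125 bits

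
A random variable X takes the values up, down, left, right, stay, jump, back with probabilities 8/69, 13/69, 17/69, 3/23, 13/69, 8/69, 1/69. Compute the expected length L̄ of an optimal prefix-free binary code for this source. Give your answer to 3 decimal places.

2.696 bits/symbol

Repeatedly combine the two least-probable nodes; the expected code length is the sum of the merged weights.
merge 1/69 + 8/69 → 3/23
merge 8/69 + 3/23 → 17/69
merge 3/23 + 13/69 → 22/69
merge 13/69 + 17/69 → 10/23
merge 17/69 + 22/69 → 13/23
merge 10/23 + 13/23 → 1
L = 3/23 + 17/69 + 22/69 + 10/23 + 13/23 + 1 = 62/23 ≈ 2.696 bits/symbol.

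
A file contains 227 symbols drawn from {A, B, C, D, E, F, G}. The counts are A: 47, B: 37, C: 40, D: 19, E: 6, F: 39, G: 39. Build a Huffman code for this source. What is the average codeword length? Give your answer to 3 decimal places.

Probabilities are the counts divided by 227.
Repeatedly combine the two least-probable nodes; the expected code length is the sum of the merged weights.
merge 6/227 + 19/227 → 25/227
merge 25/227 + 37/227 → 62/227
merge 39/227 + 39/227 → 78/227
merge 40/227 + 47/227 → 87/227
merge 62/227 + 78/227 → 140/227
merge 87/227 + 140/227 → 1
L = 25/227 + 62/227 + 78/227 + 87/227 + 140/227 + 1 = 619/227 ≈ 2.727 bits/symbol.

2.727 bits/symbol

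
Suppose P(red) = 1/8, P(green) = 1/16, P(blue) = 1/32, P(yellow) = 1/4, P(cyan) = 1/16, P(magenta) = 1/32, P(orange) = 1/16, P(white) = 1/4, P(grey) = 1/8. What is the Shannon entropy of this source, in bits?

Each probability is a power of 1/2, so log₂(1/p) is an integer.
H = Σ p·log₂(1/p) = 1/8·3 + 1/16·4 + 1/32·5 + 1/4·2 + 1/16·4 + 1/32·5 + 1/16·4 + 1/4·2 + 1/8·3 = 2.8125 bits.

2.8125 bits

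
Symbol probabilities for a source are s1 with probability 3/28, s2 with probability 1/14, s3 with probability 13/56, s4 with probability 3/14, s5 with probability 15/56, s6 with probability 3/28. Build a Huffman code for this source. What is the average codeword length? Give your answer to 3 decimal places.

Repeatedly combine the two least-probable nodes; the expected code length is the sum of the merged weights.
merge 1/14 + 3/28 → 5/28
merge 3/28 + 5/28 → 2/7
merge 3/14 + 13/56 → 25/56
merge 15/56 + 2/7 → 31/56
merge 25/56 + 31/56 → 1
L = 5/28 + 2/7 + 25/56 + 31/56 + 1 = 69/28 ≈ 2.464 bits/symbol.

2.464 bits/symbol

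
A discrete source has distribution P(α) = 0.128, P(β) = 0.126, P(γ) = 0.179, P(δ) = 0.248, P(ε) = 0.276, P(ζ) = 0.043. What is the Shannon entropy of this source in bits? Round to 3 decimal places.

H = −Σ pᵢ log₂ pᵢ.
−0.128·log₂(0.128) = 0.3796
−0.126·log₂(0.126) = 0.3766
−0.179·log₂(0.179) = 0.4443
−0.248·log₂(0.248) = 0.4989
−0.276·log₂(0.276) = 0.5126
−0.043·log₂(0.043) = 0.1952
Sum ≈ 2.4071 → 2.407 bits.

2.407 bits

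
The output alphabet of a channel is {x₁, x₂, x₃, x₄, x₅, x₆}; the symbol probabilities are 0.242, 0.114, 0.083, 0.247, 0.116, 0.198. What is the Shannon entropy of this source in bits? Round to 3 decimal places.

2.472 bits

H = −Σ pᵢ log₂ pᵢ.
−0.242·log₂(0.242) = 0.4954
−0.114·log₂(0.114) = 0.3571
−0.083·log₂(0.083) = 0.2980
−0.247·log₂(0.247) = 0.4983
−0.116·log₂(0.116) = 0.3605
−0.198·log₂(0.198) = 0.4626
Sum ≈ 2.4720 → 2.472 bits.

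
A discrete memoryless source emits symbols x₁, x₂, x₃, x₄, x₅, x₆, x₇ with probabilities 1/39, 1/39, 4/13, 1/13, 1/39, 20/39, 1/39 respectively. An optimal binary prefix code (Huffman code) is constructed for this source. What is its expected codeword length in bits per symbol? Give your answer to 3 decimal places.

1.872 bits/symbol

Repeatedly combine the two least-probable nodes; the expected code length is the sum of the merged weights.
merge 1/39 + 1/39 → 2/39
merge 1/39 + 1/39 → 2/39
merge 2/39 + 2/39 → 4/39
merge 1/13 + 4/39 → 7/39
merge 7/39 + 4/13 → 19/39
merge 19/39 + 20/39 → 1
L = 2/39 + 2/39 + 4/39 + 7/39 + 19/39 + 1 = 73/39 ≈ 1.872 bits/symbol.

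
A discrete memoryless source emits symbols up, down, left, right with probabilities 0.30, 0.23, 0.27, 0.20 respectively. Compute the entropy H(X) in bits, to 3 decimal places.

1.983 bits

H = −Σ pᵢ log₂ pᵢ.
−0.30·log₂(0.30) = 0.5211
−0.23·log₂(0.23) = 0.4877
−0.27·log₂(0.27) = 0.5100
−0.20·log₂(0.20) = 0.4644
Sum ≈ 1.9832 → 1.983 bits.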